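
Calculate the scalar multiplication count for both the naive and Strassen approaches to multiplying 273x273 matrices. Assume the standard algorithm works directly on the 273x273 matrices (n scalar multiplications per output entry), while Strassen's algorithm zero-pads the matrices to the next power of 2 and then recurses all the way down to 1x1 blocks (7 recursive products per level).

Matrix multiplication for 273x273 matrices:

Strassen's algorithm requires power-of-2 dimensions. Pad 273x273 to 512x512 (next power of 2).

Standard algorithm: 273^3 = 20346417 multiplications
Strassen's algorithm: 7^(log2(512)) = 7^9 = 40353607 multiplications
Difference: 20346417 - 40353607 = -20007190 (Strassen uses MORE here due to padding overhead — for small or just-over-power-of-2 n, padding can outweigh the per-level savings)

Standard: 20346417 multiplications (273^3). Strassen: 40353607 multiplications (7^9, after padding to 512x512). Strassen reduces 8 recursive multiplications to 7 at each level.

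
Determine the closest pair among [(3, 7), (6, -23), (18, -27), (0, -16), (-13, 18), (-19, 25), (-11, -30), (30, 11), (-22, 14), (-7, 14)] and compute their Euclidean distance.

Computing all pairwise distances among 10 points:

d((3, 7), (6, -23)) = 30.1496
d((3, 7), (18, -27)) = 37.1618
d((3, 7), (0, -16)) = 23.1948
d((3, 7), (-13, 18)) = 19.4165
d((3, 7), (-19, 25)) = 28.4253
d((3, 7), (-11, -30)) = 39.5601
d((3, 7), (30, 11)) = 27.2947
d((3, 7), (-22, 14)) = 25.9615
d((3, 7), (-7, 14)) = 12.2066
d((6, -23), (18, -27)) = 12.6491
d((6, -23), (0, -16)) = 9.2195
d((6, -23), (-13, 18)) = 45.1885
d((6, -23), (-19, 25)) = 54.1202
d((6, -23), (-11, -30)) = 18.3848
d((6, -23), (30, 11)) = 41.6173
d((6, -23), (-22, 14)) = 46.4004
d((6, -23), (-7, 14)) = 39.2173
d((18, -27), (0, -16)) = 21.095
d((18, -27), (-13, 18)) = 54.6443
d((18, -27), (-19, 25)) = 63.8201
d((18, -27), (-11, -30)) = 29.1548
d((18, -27), (30, 11)) = 39.8497
d((18, -27), (-22, 14)) = 57.28
d((18, -27), (-7, 14)) = 48.0208
d((0, -16), (-13, 18)) = 36.4005
d((0, -16), (-19, 25)) = 45.1885
d((0, -16), (-11, -30)) = 17.8045
d((0, -16), (30, 11)) = 40.3609
d((0, -16), (-22, 14)) = 37.2022
d((0, -16), (-7, 14)) = 30.8058
d((-13, 18), (-19, 25)) = 9.2195
d((-13, 18), (-11, -30)) = 48.0416
d((-13, 18), (30, 11)) = 43.566
d((-13, 18), (-22, 14)) = 9.8489
d((-13, 18), (-7, 14)) = 7.2111 <-- minimum
d((-19, 25), (-11, -30)) = 55.5788
d((-19, 25), (30, 11)) = 50.9608
d((-19, 25), (-22, 14)) = 11.4018
d((-19, 25), (-7, 14)) = 16.2788
d((-11, -30), (30, 11)) = 57.9828
d((-11, -30), (-22, 14)) = 45.3542
d((-11, -30), (-7, 14)) = 44.1814
d((30, 11), (-22, 14)) = 52.0865
d((30, 11), (-7, 14)) = 37.1214
d((-22, 14), (-7, 14)) = 15.0

Closest pair: (-13, 18) and (-7, 14) with distance 7.2111

The closest pair is (-13, 18) and (-7, 14) with Euclidean distance 7.2111. For 10 points, brute-force pairwise comparison is shown above. For large n, the divide-and-conquer algorithm (sort by x, recurse on halves, check the dividing strip) achieves O(n log n).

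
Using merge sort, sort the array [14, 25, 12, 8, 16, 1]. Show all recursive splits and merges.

Merge sort trace:

Split: [14, 25, 12, 8, 16, 1] -> [14, 25, 12] and [8, 16, 1]
  Split: [14, 25, 12] -> [14] and [25, 12]
    Split: [25, 12] -> [25] and [12]
    Merge: [25] + [12] -> [12, 25]
  Merge: [14] + [12, 25] -> [12, 14, 25]
  Split: [8, 16, 1] -> [8] and [16, 1]
    Split: [16, 1] -> [16] and [1]
    Merge: [16] + [1] -> [1, 16]
  Merge: [8] + [1, 16] -> [1, 8, 16]
Merge: [12, 14, 25] + [1, 8, 16] -> [1, 8, 12, 14, 16, 25]

Final sorted array: [1, 8, 12, 14, 16, 25]

The merge sort proceeds by recursively splitting the array and merging sorted halves.
After all merges, the sorted array is [1, 8, 12, 14, 16, 25].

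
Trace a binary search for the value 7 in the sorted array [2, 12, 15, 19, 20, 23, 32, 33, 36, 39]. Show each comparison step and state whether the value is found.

Binary search for 7 in [2, 12, 15, 19, 20, 23, 32, 33, 36, 39]:

lo=0, hi=9, mid=4, arr[mid]=20 -> 20 > 7, search left half
lo=0, hi=3, mid=1, arr[mid]=12 -> 12 > 7, search left half
lo=0, hi=0, mid=0, arr[mid]=2 -> 2 < 7, search right half
lo=1 > hi=0, target 7 not found

Binary search determines that 7 is not in the array after 3 comparisons. The search space was exhausted without finding the target.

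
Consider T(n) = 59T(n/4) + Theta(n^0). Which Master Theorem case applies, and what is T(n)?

Master Theorem for T(n) = 59T(n/4) + O(n^0):

a = 59, b = 4, c = 0
log_b(a) = log_4(59) = 2.9413

Case 1: c = 0 < log_4(59) = 2.9413
T(n) = O(n^(log_4 59))

For T(n) = 59T(n/4) + O(n^0): log_4(59) = 2.9413. This is Case 1 of the Master Theorem (c < log_b(a), work dominated by leaves), giving O(n^(log_4 59)).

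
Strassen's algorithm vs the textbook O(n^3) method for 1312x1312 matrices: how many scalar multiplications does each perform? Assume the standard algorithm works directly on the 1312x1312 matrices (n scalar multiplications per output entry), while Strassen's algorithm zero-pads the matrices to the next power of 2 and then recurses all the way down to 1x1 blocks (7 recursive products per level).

Matrix multiplication for 1312x1312 matrices:

Strassen's algorithm requires power-of-2 dimensions. Pad 1312x1312 to 2048x2048 (next power of 2).

Standard algorithm: 1312^3 = 2258403328 multiplications
Strassen's algorithm: 7^(log2(2048)) = 7^11 = 1977326743 multiplications
Savings: 2258403328 - 1977326743 = 281076585 multiplications

Standard: 2258403328 multiplications (1312^3). Strassen: 1977326743 multiplications (7^11, after padding to 2048x2048). Strassen reduces 8 recursive multiplications to 7 at each level.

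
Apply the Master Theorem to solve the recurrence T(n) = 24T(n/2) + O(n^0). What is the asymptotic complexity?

Master Theorem for T(n) = 24T(n/2) + O(n^0):

a = 24, b = 2, c = 0
log_b(a) = log_2(24) = 4.5850

Case 1: c = 0 < log_2(24) = 4.5850
T(n) = O(n^(log_2 24))

For T(n) = 24T(n/2) + O(n^0): log_2(24) = 4.5850. This is Case 1 of the Master Theorem (c < log_b(a), work dominated by leaves), giving O(n^(log_2 24)).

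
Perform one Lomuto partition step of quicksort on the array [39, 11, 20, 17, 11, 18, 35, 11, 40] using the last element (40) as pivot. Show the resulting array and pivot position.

Lomuto partition with pivot = 40:

Initial array: [39, 11, 20, 17, 11, 18, 35, 11, 40]

arr[0]=39 <= 40: swap with position 0, array becomes [39, 11, 20, 17, 11, 18, 35, 11, 40]
arr[1]=11 <= 40: swap with position 1, array becomes [39, 11, 20, 17, 11, 18, 35, 11, 40]
arr[2]=20 <= 40: swap with position 2, array becomes [39, 11, 20, 17, 11, 18, 35, 11, 40]
arr[3]=17 <= 40: swap with position 3, array becomes [39, 11, 20, 17, 11, 18, 35, 11, 40]
arr[4]=11 <= 40: swap with position 4, array becomes [39, 11, 20, 17, 11, 18, 35, 11, 40]
arr[5]=18 <= 40: swap with position 5, array becomes [39, 11, 20, 17, 11, 18, 35, 11, 40]
arr[6]=35 <= 40: swap with position 6, array becomes [39, 11, 20, 17, 11, 18, 35, 11, 40]
arr[7]=11 <= 40: swap with position 7, array becomes [39, 11, 20, 17, 11, 18, 35, 11, 40]

Place pivot at position 8: [39, 11, 20, 17, 11, 18, 35, 11, 40]
Pivot position: 8

After partitioning with pivot 40, the array becomes [39, 11, 20, 17, 11, 18, 35, 11, 40]. The pivot is placed at index 8. All elements to the left of the pivot are <= 40, and all elements to the right are > 40.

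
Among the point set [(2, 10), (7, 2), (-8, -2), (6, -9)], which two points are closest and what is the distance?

Computing all pairwise distances among 4 points:

d((2, 10), (7, 2)) = 9.434 <-- minimum
d((2, 10), (-8, -2)) = 15.6205
d((2, 10), (6, -9)) = 19.4165
d((7, 2), (-8, -2)) = 15.5242
d((7, 2), (6, -9)) = 11.0454
d((-8, -2), (6, -9)) = 15.6525

Closest pair: (2, 10) and (7, 2) with distance 9.434

The closest pair is (2, 10) and (7, 2) with Euclidean distance 9.434. For 4 points, brute-force pairwise comparison is shown above. For large n, the divide-and-conquer algorithm (sort by x, recurse on halves, check the dividing strip) achieves O(n log n).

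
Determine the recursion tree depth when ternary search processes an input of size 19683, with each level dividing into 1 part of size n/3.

For divide and conquer with division factor 3:

Problem sizes at each level:
Level 0: 19683
Level 1: 6561
Level 2: 2187
Level 3: 729
Level 4: 243
Level 5: 81
Level 6: 27
Level 7: 9
Level 8: 3
Level 9: 1

The root is level 0 and the size-1 base case is level 9 (the tree spans levels 0 through 9, i.e. 10 levels counting the root), so the depth is the number of divisions: log_3(19683) = 9

The recursion tree depth is log_3(19683) = 9. At each level, the problem size is divided by 3, so it takes 9 divisions to reduce to a base case of size 1. The algorithm makes 1 recursive call at each level.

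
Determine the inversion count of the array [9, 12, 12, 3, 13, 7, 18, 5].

Finding inversions in [9, 12, 12, 3, 13, 7, 18, 5]:

(0, 3): arr[0]=9 > arr[3]=3
(0, 5): arr[0]=9 > arr[5]=7
(0, 7): arr[0]=9 > arr[7]=5
(1, 3): arr[1]=12 > arr[3]=3
(1, 5): arr[1]=12 > arr[5]=7
(1, 7): arr[1]=12 > arr[7]=5
(2, 3): arr[2]=12 > arr[3]=3
(2, 5): arr[2]=12 > arr[5]=7
(2, 7): arr[2]=12 > arr[7]=5
(4, 5): arr[4]=13 > arr[5]=7
(4, 7): arr[4]=13 > arr[7]=5
(5, 7): arr[5]=7 > arr[7]=5
(6, 7): arr[6]=18 > arr[7]=5

Total inversions: 13

The array has 13 inversion(s): (0,3), (0,5), (0,7), (1,3), (1,5), (1,7), (2,3), (2,5), (2,7), (4,5), (4,7), (5,7), (6,7). Each pair (i,j) satisfies i < j and arr[i] > arr[j].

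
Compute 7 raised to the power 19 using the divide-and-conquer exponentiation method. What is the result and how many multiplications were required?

Computing 7^19 by squaring (build up from 7^1; each line after the first costs one multiplication):

7^1 = 7
7^2 = (7^1)^2 = 7^2 = 49
7^4 = (7^2)^2 = 49^2 = 2401
7^8 = (7^4)^2 = 2401^2 = 5764801
7^9 = 7 * 7^8 = 7 * 5764801 = 40353607
7^18 = (7^9)^2 = 40353607^2 = 1628413597910449
7^19 = 7 * 7^18 = 7 * 1628413597910449 = 11398895185373143

Result: 11398895185373143
Multiplications needed: 6 (6 lines after 7^1)

7^19 = 11398895185373143. Using exponentiation by squaring, this requires 6 multiplications. The key idea: if the exponent is even, square the half-power; if odd, multiply by the base once.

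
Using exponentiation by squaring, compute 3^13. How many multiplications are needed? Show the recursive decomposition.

Computing 3^13 by squaring (build up from 3^1; each line after the first costs one multiplication):

3^1 = 3
3^2 = (3^1)^2 = 3^2 = 9
3^3 = 3 * 3^2 = 3 * 9 = 27
3^6 = (3^3)^2 = 27^2 = 729
3^12 = (3^6)^2 = 729^2 = 531441
3^13 = 3 * 3^12 = 3 * 531441 = 1594323

Result: 1594323
Multiplications needed: 5 (5 lines after 3^1)

3^13 = 1594323. Using exponentiation by squaring, this requires 5 multiplications. The key idea: if the exponent is even, square the half-power; if odd, multiply by the base once.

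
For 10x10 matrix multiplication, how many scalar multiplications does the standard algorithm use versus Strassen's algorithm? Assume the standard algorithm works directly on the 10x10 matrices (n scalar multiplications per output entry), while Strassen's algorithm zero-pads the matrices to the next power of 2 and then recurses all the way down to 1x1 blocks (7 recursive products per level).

Matrix multiplication for 10x10 matrices:

Strassen's algorithm requires power-of-2 dimensions. Pad 10x10 to 16x16 (next power of 2).

Standard algorithm: 10^3 = 1000 multiplications
Strassen's algorithm: 7^(log2(16)) = 7^4 = 2401 multiplications
Difference: 1000 - 2401 = -1401 (Strassen uses MORE here due to padding overhead — for small or just-over-power-of-2 n, padding can outweigh the per-level savings)

Standard: 1000 multiplications (10^3). Strassen: 2401 multiplications (7^4, after padding to 16x16). Strassen reduces 8 recursive multiplications to 7 at each level.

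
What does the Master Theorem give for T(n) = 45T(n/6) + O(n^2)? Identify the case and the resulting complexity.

Master Theorem for T(n) = 45T(n/6) + O(n^2):

a = 45, b = 6, c = 2
log_b(a) = log_6(45) = 2.1245

Case 1: c = 2 < log_6(45) = 2.1245
T(n) = O(n^(log_6 45))

For T(n) = 45T(n/6) + O(n^2): log_6(45) = 2.1245. This is Case 1 of the Master Theorem (c < log_b(a), work dominated by leaves), giving O(n^(log_6 45)).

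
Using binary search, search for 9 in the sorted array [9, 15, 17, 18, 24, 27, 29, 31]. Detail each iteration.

Binary search for 9 in [9, 15, 17, 18, 24, 27, 29, 31]:

lo=0, hi=7, mid=3, arr[mid]=18 -> 18 > 9, search left half
lo=0, hi=2, mid=1, arr[mid]=15 -> 15 > 9, search left half
lo=0, hi=0, mid=0, arr[mid]=9 -> Found target at index 0!

Binary search finds 9 at index 0 after 3 comparisons. The search repeatedly halves the search space by comparing with the middle element.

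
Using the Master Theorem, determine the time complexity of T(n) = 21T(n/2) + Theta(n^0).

Master Theorem for T(n) = 21T(n/2) + O(n^0):

a = 21, b = 2, c = 0
log_b(a) = log_2(21) = 4.3923

Case 1: c = 0 < log_2(21) = 4.3923
T(n) = O(n^(log_2 21))

For T(n) = 21T(n/2) + O(n^0): log_2(21) = 4.3923. This is Case 1 of the Master Theorem (c < log_b(a), work dominated by leaves), giving O(n^(log_2 21)).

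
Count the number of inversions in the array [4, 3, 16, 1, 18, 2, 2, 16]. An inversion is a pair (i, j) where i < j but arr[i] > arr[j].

Finding inversions in [4, 3, 16, 1, 18, 2, 2, 16]:

(0, 1): arr[0]=4 > arr[1]=3
(0, 3): arr[0]=4 > arr[3]=1
(0, 5): arr[0]=4 > arr[5]=2
(0, 6): arr[0]=4 > arr[6]=2
(1, 3): arr[1]=3 > arr[3]=1
(1, 5): arr[1]=3 > arr[5]=2
(1, 6): arr[1]=3 > arr[6]=2
(2, 3): arr[2]=16 > arr[3]=1
(2, 5): arr[2]=16 > arr[5]=2
(2, 6): arr[2]=16 > arr[6]=2
(4, 5): arr[4]=18 > arr[5]=2
(4, 6): arr[4]=18 > arr[6]=2
(4, 7): arr[4]=18 > arr[7]=16

Total inversions: 13

The array has 13 inversion(s): (0,1), (0,3), (0,5), (0,6), (1,3), (1,5), (1,6), (2,3), (2,5), (2,6), (4,5), (4,6), (4,7). Each pair (i,j) satisfies i < j and arr[i] > arr[j].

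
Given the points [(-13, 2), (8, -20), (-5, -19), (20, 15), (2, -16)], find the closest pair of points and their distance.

Computing all pairwise distances among 5 points:

d((-13, 2), (8, -20)) = 30.4138
d((-13, 2), (-5, -19)) = 22.4722
d((-13, 2), (20, 15)) = 35.4683
d((-13, 2), (2, -16)) = 23.4307
d((8, -20), (-5, -19)) = 13.0384
d((8, -20), (20, 15)) = 37.0
d((8, -20), (2, -16)) = 7.2111 <-- minimum
d((-5, -19), (20, 15)) = 42.2019
d((-5, -19), (2, -16)) = 7.6158
d((20, 15), (2, -16)) = 35.8469

Closest pair: (8, -20) and (2, -16) with distance 7.2111

The closest pair is (8, -20) and (2, -16) with Euclidean distance 7.2111. For 5 points, brute-force pairwise comparison is shown above. For large n, the divide-and-conquer algorithm (sort by x, recurse on halves, check the dividing strip) achieves O(n log n).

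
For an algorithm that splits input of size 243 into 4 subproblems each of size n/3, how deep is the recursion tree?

For divide and conquer with division factor 3:

Problem sizes at each level:
Level 0: 243
Level 1: 81
Level 2: 27
Level 3: 9
Level 4: 3
Level 5: 1

The root is level 0 and the size-1 base case is level 5 (the tree spans levels 0 through 5, i.e. 6 levels counting the root), so the depth is the number of divisions: log_3(243) = 5

The recursion tree depth is log_3(243) = 5. At each level, the problem size is divided by 3, so it takes 5 divisions to reduce to a base case of size 1. The algorithm makes 4 recursive calls at each level.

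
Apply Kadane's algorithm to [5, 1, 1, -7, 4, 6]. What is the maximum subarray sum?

Using Kadane's algorithm on [5, 1, 1, -7, 4, 6]:

Scanning through the array:
Position 1 (value 1): max_ending_here = 6, max_so_far = 6
Position 2 (value 1): max_ending_here = 7, max_so_far = 7
Position 3 (value -7): max_ending_here = 0, max_so_far = 7
Position 4 (value 4): max_ending_here = 4, max_so_far = 7
Position 5 (value 6): max_ending_here = 10, max_so_far = 10

Maximum subarray: [5, 1, 1, -7, 4, 6]
Maximum sum: 10

The maximum subarray is [5, 1, 1, -7, 4, 6] with sum 10. This subarray runs from index 0 to index 5.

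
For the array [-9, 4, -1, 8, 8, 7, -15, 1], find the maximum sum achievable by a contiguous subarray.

Using Kadane's algorithm on [-9, 4, -1, 8, 8, 7, -15, 1]:

Scanning through the array:
Position 1 (value 4): max_ending_here = 4, max_so_far = 4
Position 2 (value -1): max_ending_here = 3, max_so_far = 4
Position 3 (value 8): max_ending_here = 11, max_so_far = 11
Position 4 (value 8): max_ending_here = 19, max_so_far = 19
Position 5 (value 7): max_ending_here = 26, max_so_far = 26
Position 6 (value -15): max_ending_here = 11, max_so_far = 26
Position 7 (value 1): max_ending_here = 12, max_so_far = 26

Maximum subarray: [4, -1, 8, 8, 7]
Maximum sum: 26

The maximum subarray is [4, -1, 8, 8, 7] with sum 26. This subarray runs from index 1 to index 5.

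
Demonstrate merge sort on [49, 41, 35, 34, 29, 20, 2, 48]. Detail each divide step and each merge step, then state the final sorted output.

Merge sort trace:

Split: [49, 41, 35, 34, 29, 20, 2, 48] -> [49, 41, 35, 34] and [29, 20, 2, 48]
  Split: [49, 41, 35, 34] -> [49, 41] and [35, 34]
    Split: [49, 41] -> [49] and [41]
    Merge: [49] + [41] -> [41, 49]
    Split: [35, 34] -> [35] and [34]
    Merge: [35] + [34] -> [34, 35]
  Merge: [41, 49] + [34, 35] -> [34, 35, 41, 49]
  Split: [29, 20, 2, 48] -> [29, 20] and [2, 48]
    Split: [29, 20] -> [29] and [20]
    Merge: [29] + [20] -> [20, 29]
    Split: [2, 48] -> [2] and [48]
    Merge: [2] + [48] -> [2, 48]
  Merge: [20, 29] + [2, 48] -> [2, 20, 29, 48]
Merge: [34, 35, 41, 49] + [2, 20, 29, 48] -> [2, 20, 29, 34, 35, 41, 48, 49]

Final sorted array: [2, 20, 29, 34, 35, 41, 48, 49]

The merge sort proceeds by recursively splitting the array and merging sorted halves.
After all merges, the sorted array is [2, 20, 29, 34, 35, 41, 48, 49].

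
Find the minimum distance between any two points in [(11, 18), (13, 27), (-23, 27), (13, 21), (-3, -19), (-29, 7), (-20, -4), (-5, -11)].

Computing all pairwise distances among 8 points:

d((11, 18), (13, 27)) = 9.2195
d((11, 18), (-23, 27)) = 35.171
d((11, 18), (13, 21)) = 3.6056 <-- minimum
d((11, 18), (-3, -19)) = 39.5601
d((11, 18), (-29, 7)) = 41.4849
d((11, 18), (-20, -4)) = 38.0132
d((11, 18), (-5, -11)) = 33.121
d((13, 27), (-23, 27)) = 36.0
d((13, 27), (13, 21)) = 6.0
d((13, 27), (-3, -19)) = 48.7032
d((13, 27), (-29, 7)) = 46.5188
d((13, 27), (-20, -4)) = 45.2769
d((13, 27), (-5, -11)) = 42.0476
d((-23, 27), (13, 21)) = 36.4966
d((-23, 27), (-3, -19)) = 50.1597
d((-23, 27), (-29, 7)) = 20.8806
d((-23, 27), (-20, -4)) = 31.1448
d((-23, 27), (-5, -11)) = 42.0476
d((13, 21), (-3, -19)) = 43.0813
d((13, 21), (-29, 7)) = 44.2719
d((13, 21), (-20, -4)) = 41.4005
d((13, 21), (-5, -11)) = 36.7151
d((-3, -19), (-29, 7)) = 36.7696
d((-3, -19), (-20, -4)) = 22.6716
d((-3, -19), (-5, -11)) = 8.2462
d((-29, 7), (-20, -4)) = 14.2127
d((-29, 7), (-5, -11)) = 30.0
d((-20, -4), (-5, -11)) = 16.5529

Closest pair: (11, 18) and (13, 21) with distance 3.6056

The closest pair is (11, 18) and (13, 21) with Euclidean distance 3.6056. For 8 points, brute-force pairwise comparison is shown above. For large n, the divide-and-conquer algorithm (sort by x, recurse on halves, check the dividing strip) achieves O(n log n).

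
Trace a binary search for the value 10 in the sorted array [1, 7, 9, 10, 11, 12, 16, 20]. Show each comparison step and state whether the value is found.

Binary search for 10 in [1, 7, 9, 10, 11, 12, 16, 20]:

lo=0, hi=7, mid=3, arr[mid]=10 -> Found target at index 3!

Binary search finds 10 at index 3 after 1 comparisons. The search repeatedly halves the search space by comparing with the middle element.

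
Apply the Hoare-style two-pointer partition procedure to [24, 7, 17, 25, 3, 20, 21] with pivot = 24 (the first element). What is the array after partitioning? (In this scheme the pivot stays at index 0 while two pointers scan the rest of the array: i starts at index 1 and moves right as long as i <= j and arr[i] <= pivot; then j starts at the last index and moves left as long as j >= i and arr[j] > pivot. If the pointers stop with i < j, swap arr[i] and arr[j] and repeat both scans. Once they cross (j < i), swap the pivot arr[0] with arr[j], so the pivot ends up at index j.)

Hoare-style two-pointer partition with pivot = 24:

Initial array: [24, 7, 17, 25, 3, 20, 21]

Pointers start at i = 1, j = 6.
i stops at index 3 (arr[3]=25 > 24), j stops at index 6 (arr[6]=21 <= 24): swap arr[3] and arr[6], array becomes [24, 7, 17, 21, 3, 20, 25]
i ends at 6, j ends at 5: the pointers have crossed (j < i), so scanning stops.

Swap pivot arr[0] with arr[5] to place pivot at position 5: [20, 7, 17, 21, 3, 24, 25]
Pivot position: 5

After partitioning with pivot 24, the array becomes [20, 7, 17, 21, 3, 24, 25]. The pivot is placed at index 5. All elements to the left of the pivot are <= 24, and all elements to the right are > 24.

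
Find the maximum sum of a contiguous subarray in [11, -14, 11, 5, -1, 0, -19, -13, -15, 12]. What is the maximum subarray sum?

Using Kadane's algorithm on [11, -14, 11, 5, -1, 0, -19, -13, -15, 12]:

Scanning through the array:
Position 1 (value -14): max_ending_here = -3, max_so_far = 11
Position 2 (value 11): max_ending_here = 11, max_so_far = 11
Position 3 (value 5): max_ending_here = 16, max_so_far = 16
Position 4 (value -1): max_ending_here = 15, max_so_far = 16
Position 5 (value 0): max_ending_here = 15, max_so_far = 16
Position 6 (value -19): max_ending_here = -4, max_so_far = 16
Position 7 (value -13): max_ending_here = -13, max_so_far = 16
Position 8 (value -15): max_ending_here = -15, max_so_far = 16
Position 9 (value 12): max_ending_here = 12, max_so_far = 16

Maximum subarray: [11, 5]
Maximum sum: 16

The maximum subarray is [11, 5] with sum 16. This subarray runs from index 2 to index 3.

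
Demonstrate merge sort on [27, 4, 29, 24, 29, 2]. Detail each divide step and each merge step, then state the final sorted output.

Merge sort trace:

Split: [27, 4, 29, 24, 29, 2] -> [27, 4, 29] and [24, 29, 2]
  Split: [27, 4, 29] -> [27] and [4, 29]
    Split: [4, 29] -> [4] and [29]
    Merge: [4] + [29] -> [4, 29]
  Merge: [27] + [4, 29] -> [4, 27, 29]
  Split: [24, 29, 2] -> [24] and [29, 2]
    Split: [29, 2] -> [29] and [2]
    Merge: [29] + [2] -> [2, 29]
  Merge: [24] + [2, 29] -> [2, 24, 29]
Merge: [4, 27, 29] + [2, 24, 29] -> [2, 4, 24, 27, 29, 29]

Final sorted array: [2, 4, 24, 27, 29, 29]

The merge sort proceeds by recursively splitting the array and merging sorted halves.
After all merges, the sorted array is [2, 4, 24, 27, 29, 29].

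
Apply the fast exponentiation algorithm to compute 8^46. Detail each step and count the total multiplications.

Computing 8^46 by squaring (build up from 8^1; each line after the first costs one multiplication):

8^1 = 8
8^2 = (8^1)^2 = 8^2 = 64
8^4 = (8^2)^2 = 64^2 = 4096
8^5 = 8 * 8^4 = 8 * 4096 = 32768
8^10 = (8^5)^2 = 32768^2 = 1073741824
8^11 = 8 * 8^10 = 8 * 1073741824 = 8589934592
8^22 = (8^11)^2 = 8589934592^2 = 73786976294838206464
8^23 = 8 * 8^22 = 8 * 73786976294838206464 = 590295810358705651712
8^46 = (8^23)^2 = 590295810358705651712^2 = 348449143727040986586495598010130648530944

Result: 348449143727040986586495598010130648530944
Multiplications needed: 8 (8 lines after 8^1)

8^46 = 348449143727040986586495598010130648530944. Using exponentiation by squaring, this requires 8 multiplications. The key idea: if the exponent is even, square the half-power; if odd, multiply by the base once.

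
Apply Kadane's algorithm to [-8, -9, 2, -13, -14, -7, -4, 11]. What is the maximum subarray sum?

Using Kadane's algorithm on [-8, -9, 2, -13, -14, -7, -4, 11]:

Scanning through the array:
Position 1 (value -9): max_ending_here = -9, max_so_far = -8
Position 2 (value 2): max_ending_here = 2, max_so_far = 2
Position 3 (value -13): max_ending_here = -11, max_so_far = 2
Position 4 (value -14): max_ending_here = -14, max_so_far = 2
Position 5 (value -7): max_ending_here = -7, max_so_far = 2
Position 6 (value -4): max_ending_here = -4, max_so_far = 2
Position 7 (value 11): max_ending_here = 11, max_so_far = 11

Maximum subarray: [11]
Maximum sum: 11

The maximum subarray is [11] with sum 11. This subarray runs from index 7 to index 7.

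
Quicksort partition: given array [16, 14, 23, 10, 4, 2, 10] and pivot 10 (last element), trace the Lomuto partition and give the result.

Lomuto partition with pivot = 10:

Initial array: [16, 14, 23, 10, 4, 2, 10]

arr[0]=16 > 10: no swap
arr[1]=14 > 10: no swap
arr[2]=23 > 10: no swap
arr[3]=10 <= 10: swap with position 0, array becomes [10, 14, 23, 16, 4, 2, 10]
arr[4]=4 <= 10: swap with position 1, array becomes [10, 4, 23, 16, 14, 2, 10]
arr[5]=2 <= 10: swap with position 2, array becomes [10, 4, 2, 16, 14, 23, 10]

Place pivot at position 3: [10, 4, 2, 10, 14, 23, 16]
Pivot position: 3

After partitioning with pivot 10, the array becomes [10, 4, 2, 10, 14, 23, 16]. The pivot is placed at index 3. All elements to the left of the pivot are <= 10, and all elements to the right are > 10.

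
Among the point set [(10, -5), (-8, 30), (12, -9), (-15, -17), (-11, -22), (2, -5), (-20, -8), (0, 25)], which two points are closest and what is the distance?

Computing all pairwise distances among 8 points:

d((10, -5), (-8, 30)) = 39.3573
d((10, -5), (12, -9)) = 4.4721 <-- minimum
d((10, -5), (-15, -17)) = 27.7308
d((10, -5), (-11, -22)) = 27.0185
d((10, -5), (2, -5)) = 8.0
d((10, -5), (-20, -8)) = 30.1496
d((10, -5), (0, 25)) = 31.6228
d((-8, 30), (12, -9)) = 43.8292
d((-8, 30), (-15, -17)) = 47.5184
d((-8, 30), (-11, -22)) = 52.0865
d((-8, 30), (2, -5)) = 36.4005
d((-8, 30), (-20, -8)) = 39.8497
d((-8, 30), (0, 25)) = 9.434
d((12, -9), (-15, -17)) = 28.1603
d((12, -9), (-11, -22)) = 26.4197
d((12, -9), (2, -5)) = 10.7703
d((12, -9), (-20, -8)) = 32.0156
d((12, -9), (0, 25)) = 36.0555
d((-15, -17), (-11, -22)) = 6.4031
d((-15, -17), (2, -5)) = 20.8087
d((-15, -17), (-20, -8)) = 10.2956
d((-15, -17), (0, 25)) = 44.5982
d((-11, -22), (2, -5)) = 21.4009
d((-11, -22), (-20, -8)) = 16.6433
d((-11, -22), (0, 25)) = 48.2701
d((2, -5), (-20, -8)) = 22.2036
d((2, -5), (0, 25)) = 30.0666
d((-20, -8), (0, 25)) = 38.5876

Closest pair: (10, -5) and (12, -9) with distance 4.4721

The closest pair is (10, -5) and (12, -9) with Euclidean distance 4.4721. For 8 points, brute-force pairwise comparison is shown above. For large n, the divide-and-conquer algorithm (sort by x, recurse on halves, check the dividing strip) achieves O(n log n).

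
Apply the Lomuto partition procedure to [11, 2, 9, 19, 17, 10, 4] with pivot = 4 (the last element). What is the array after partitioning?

Lomuto partition with pivot = 4:

Initial array: [11, 2, 9, 19, 17, 10, 4]

arr[0]=11 > 4: no swap
arr[1]=2 <= 4: swap with position 0, array becomes [2, 11, 9, 19, 17, 10, 4]
arr[2]=9 > 4: no swap
arr[3]=19 > 4: no swap
arr[4]=17 > 4: no swap
arr[5]=10 > 4: no swap

Place pivot at position 1: [2, 4, 9, 19, 17, 10, 11]
Pivot position: 1

After partitioning with pivot 4, the array becomes [2, 4, 9, 19, 17, 10, 11]. The pivot is placed at index 1. All elements to the left of the pivot are <= 4, and all elements to the right are > 4.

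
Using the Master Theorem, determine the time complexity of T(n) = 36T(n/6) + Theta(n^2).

Master Theorem for T(n) = 36T(n/6) + O(n^2):

a = 36, b = 6, c = 2
log_b(a) = log_6(36) = 2.0000

Case 2: c = 2 = log_6(36) = 2.0000
T(n) = O(n^2 log n) = O(n^2 log n)

For T(n) = 36T(n/6) + O(n^2): log_6(36) = 2.0000. This is Case 2 of the Master Theorem (c = log_b(a), equal work at all levels), giving O(n^2 log n).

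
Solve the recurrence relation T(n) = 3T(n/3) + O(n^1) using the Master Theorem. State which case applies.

Master Theorem for T(n) = 3T(n/3) + O(n^1):

a = 3, b = 3, c = 1
log_b(a) = log_3(3) = 1.0000

Case 2: c = 1 = log_3(3) = 1.0000
T(n) = O(n^1 log n) = O(n log n)

For T(n) = 3T(n/3) + O(n^1): log_3(3) = 1.0000. This is Case 2 of the Master Theorem (c = log_b(a), equal work at all levels), giving O(n log n).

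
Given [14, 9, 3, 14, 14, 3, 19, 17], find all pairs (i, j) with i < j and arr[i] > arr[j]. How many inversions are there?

Finding inversions in [14, 9, 3, 14, 14, 3, 19, 17]:

(0, 1): arr[0]=14 > arr[1]=9
(0, 2): arr[0]=14 > arr[2]=3
(0, 5): arr[0]=14 > arr[5]=3
(1, 2): arr[1]=9 > arr[2]=3
(1, 5): arr[1]=9 > arr[5]=3
(3, 5): arr[3]=14 > arr[5]=3
(4, 5): arr[4]=14 > arr[5]=3
(6, 7): arr[6]=19 > arr[7]=17

Total inversions: 8

The array has 8 inversion(s): (0,1), (0,2), (0,5), (1,2), (1,5), (3,5), (4,5), (6,7). Each pair (i,j) satisfies i < j and arr[i] > arr[j].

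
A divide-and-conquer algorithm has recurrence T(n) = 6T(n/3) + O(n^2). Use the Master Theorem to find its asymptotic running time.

Master Theorem for T(n) = 6T(n/3) + O(n^2):

a = 6, b = 3, c = 2
log_b(a) = log_3(6) = 1.6309

Case 3: c = 2 > log_3(6) = 1.6309
T(n) = O(n^2) = O(n^2)

For T(n) = 6T(n/3) + O(n^2): log_3(6) = 1.6309. This is Case 3 of the Master Theorem (c > log_b(a), work dominated by root), giving O(n^2).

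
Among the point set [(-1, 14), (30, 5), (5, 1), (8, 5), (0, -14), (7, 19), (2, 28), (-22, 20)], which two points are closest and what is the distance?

Computing all pairwise distances among 8 points:

d((-1, 14), (30, 5)) = 32.28
d((-1, 14), (5, 1)) = 14.3178
d((-1, 14), (8, 5)) = 12.7279
d((-1, 14), (0, -14)) = 28.0179
d((-1, 14), (7, 19)) = 9.434
d((-1, 14), (2, 28)) = 14.3178
d((-1, 14), (-22, 20)) = 21.8403
d((30, 5), (5, 1)) = 25.318
d((30, 5), (8, 5)) = 22.0
d((30, 5), (0, -14)) = 35.5106
d((30, 5), (7, 19)) = 26.9258
d((30, 5), (2, 28)) = 36.2353
d((30, 5), (-22, 20)) = 54.1202
d((5, 1), (8, 5)) = 5.0 <-- minimum
d((5, 1), (0, -14)) = 15.8114
d((5, 1), (7, 19)) = 18.1108
d((5, 1), (2, 28)) = 27.1662
d((5, 1), (-22, 20)) = 33.0151
d((8, 5), (0, -14)) = 20.6155
d((8, 5), (7, 19)) = 14.0357
d((8, 5), (2, 28)) = 23.7697
d((8, 5), (-22, 20)) = 33.541
d((0, -14), (7, 19)) = 33.7343
d((0, -14), (2, 28)) = 42.0476
d((0, -14), (-22, 20)) = 40.4969
d((7, 19), (2, 28)) = 10.2956
d((7, 19), (-22, 20)) = 29.0172
d((2, 28), (-22, 20)) = 25.2982

Closest pair: (5, 1) and (8, 5) with distance 5.0

The closest pair is (5, 1) and (8, 5) with Euclidean distance 5.0. For 8 points, brute-force pairwise comparison is shown above. For large n, the divide-and-conquer algorithm (sort by x, recurse on halves, check the dividing strip) achieves O(n log n).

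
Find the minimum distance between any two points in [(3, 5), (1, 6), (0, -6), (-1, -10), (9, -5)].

Computing all pairwise distances among 5 points:

d((3, 5), (1, 6)) = 2.2361 <-- minimum
d((3, 5), (0, -6)) = 11.4018
d((3, 5), (-1, -10)) = 15.5242
d((3, 5), (9, -5)) = 11.6619
d((1, 6), (0, -6)) = 12.0416
d((1, 6), (-1, -10)) = 16.1245
d((1, 6), (9, -5)) = 13.6015
d((0, -6), (-1, -10)) = 4.1231
d((0, -6), (9, -5)) = 9.0554
d((-1, -10), (9, -5)) = 11.1803

Closest pair: (3, 5) and (1, 6) with distance 2.2361

The closest pair is (3, 5) and (1, 6) with Euclidean distance 2.2361. For 5 points, brute-force pairwise comparison is shown above. For large n, the divide-and-conquer algorithm (sort by x, recurse on halves, check the dividing strip) achieves O(n log n).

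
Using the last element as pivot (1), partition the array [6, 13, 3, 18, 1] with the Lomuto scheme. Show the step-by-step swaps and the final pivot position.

Lomuto partition with pivot = 1:

Initial array: [6, 13, 3, 18, 1]

arr[0]=6 > 1: no swap
arr[1]=13 > 1: no swap
arr[2]=3 > 1: no swap
arr[3]=18 > 1: no swap

Place pivot at position 0: [1, 13, 3, 18, 6]
Pivot position: 0

After partitioning with pivot 1, the array becomes [1, 13, 3, 18, 6]. The pivot is placed at index 0. All elements to the left of the pivot are <= 1, and all elements to the right are > 1.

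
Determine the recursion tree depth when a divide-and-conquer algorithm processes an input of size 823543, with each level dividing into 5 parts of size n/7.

For divide and conquer with division factor 7:

Problem sizes at each level:
Level 0: 823543
Level 1: 117649
Level 2: 16807
Level 3: 2401
Level 4: 343
Level 5: 49
Level 6: 7
Level 7: 1

The root is level 0 and the size-1 base case is level 7 (the tree spans levels 0 through 7, i.e. 8 levels counting the root), so the depth is the number of divisions: log_7(823543) = 7

The recursion tree depth is log_7(823543) = 7. At each level, the problem size is divided by 7, so it takes 7 divisions to reduce to a base case of size 1. The algorithm makes 5 recursive calls at each level.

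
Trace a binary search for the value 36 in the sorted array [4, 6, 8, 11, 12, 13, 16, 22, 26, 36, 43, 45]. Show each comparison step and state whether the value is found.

Binary search for 36 in [4, 6, 8, 11, 12, 13, 16, 22, 26, 36, 43, 45]:

lo=0, hi=11, mid=5, arr[mid]=13 -> 13 < 36, search right half
lo=6, hi=11, mid=8, arr[mid]=26 -> 26 < 36, search right half
lo=9, hi=11, mid=10, arr[mid]=43 -> 43 > 36, search left half
lo=9, hi=9, mid=9, arr[mid]=36 -> Found target at index 9!

Binary search finds 36 at index 9 after 4 comparisons. The search repeatedly halves the search space by comparing with the middle element.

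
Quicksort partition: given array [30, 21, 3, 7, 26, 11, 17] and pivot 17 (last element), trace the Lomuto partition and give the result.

Lomuto partition with pivot = 17:

Initial array: [30, 21, 3, 7, 26, 11, 17]

arr[0]=30 > 17: no swap
arr[1]=21 > 17: no swap
arr[2]=3 <= 17: swap with position 0, array becomes [3, 21, 30, 7, 26, 11, 17]
arr[3]=7 <= 17: swap with position 1, array becomes [3, 7, 30, 21, 26, 11, 17]
arr[4]=26 > 17: no swap
arr[5]=11 <= 17: swap with position 2, array becomes [3, 7, 11, 21, 26, 30, 17]

Place pivot at position 3: [3, 7, 11, 17, 26, 30, 21]
Pivot position: 3

After partitioning with pivot 17, the array becomes [3, 7, 11, 17, 26, 30, 21]. The pivot is placed at index 3. All elements to the left of the pivot are <= 17, and all elements to the right are > 17.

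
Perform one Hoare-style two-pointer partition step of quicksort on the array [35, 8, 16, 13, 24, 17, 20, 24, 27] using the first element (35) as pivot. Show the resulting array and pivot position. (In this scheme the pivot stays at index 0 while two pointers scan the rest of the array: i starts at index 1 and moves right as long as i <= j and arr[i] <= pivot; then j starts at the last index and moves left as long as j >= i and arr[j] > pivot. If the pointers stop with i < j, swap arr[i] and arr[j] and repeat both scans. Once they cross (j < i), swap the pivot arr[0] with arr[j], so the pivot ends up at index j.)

Hoare-style two-pointer partition with pivot = 35:

Initial array: [35, 8, 16, 13, 24, 17, 20, 24, 27]

Pointers start at i = 1, j = 8.
i ends at 9, j ends at 8: the pointers have crossed (j < i), so scanning stops.

Swap pivot arr[0] with arr[8] to place pivot at position 8: [27, 8, 16, 13, 24, 17, 20, 24, 35]
Pivot position: 8

After partitioning with pivot 35, the array becomes [27, 8, 16, 13, 24, 17, 20, 24, 35]. The pivot is placed at index 8. All elements to the left of the pivot are <= 35, and all elements to the right are > 35.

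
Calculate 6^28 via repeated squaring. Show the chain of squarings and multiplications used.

Computing 6^28 by squaring (build up from 6^1; each line after the first costs one multiplication):

6^1 = 6
6^2 = (6^1)^2 = 6^2 = 36
6^3 = 6 * 6^2 = 6 * 36 = 216
6^6 = (6^3)^2 = 216^2 = 46656
6^7 = 6 * 6^6 = 6 * 46656 = 279936
6^14 = (6^7)^2 = 279936^2 = 78364164096
6^28 = (6^14)^2 = 78364164096^2 = 6140942214464815497216

Result: 6140942214464815497216
Multiplications needed: 6 (6 lines after 6^1)

6^28 = 6140942214464815497216. Using exponentiation by squaring, this requires 6 multiplications. The key idea: if the exponent is even, square the half-power; if odd, multiply by the base once.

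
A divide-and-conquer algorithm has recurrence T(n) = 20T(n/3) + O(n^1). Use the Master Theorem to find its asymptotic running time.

Master Theorem for T(n) = 20T(n/3) + O(n^1):

a = 20, b = 3, c = 1
log_b(a) = log_3(20) = 2.7268

Case 1: c = 1 < log_3(20) = 2.7268
T(n) = O(n^(log_3 20))

For T(n) = 20T(n/3) + O(n^1): log_3(20) = 2.7268. This is Case 1 of the Master Theorem (c < log_b(a), work dominated by leaves), giving O(n^(log_3 20)).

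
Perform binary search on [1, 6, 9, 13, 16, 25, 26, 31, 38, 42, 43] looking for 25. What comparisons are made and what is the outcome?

Binary search for 25 in [1, 6, 9, 13, 16, 25, 26, 31, 38, 42, 43]:

lo=0, hi=10, mid=5, arr[mid]=25 -> Found target at index 5!

Binary search finds 25 at index 5 after 1 comparisons. The search repeatedly halves the search space by comparing with the middle element.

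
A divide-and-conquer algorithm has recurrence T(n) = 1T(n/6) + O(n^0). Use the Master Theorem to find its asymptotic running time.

Master Theorem for T(n) = 1T(n/6) + O(n^0):

a = 1, b = 6, c = 0
log_b(a) = log_6(1) = 0.0000

Case 2: c = 0 = log_6(1) = 0.0000
T(n) = O(n^0 log n) = O(log n)

For T(n) = 1T(n/6) + O(n^0): log_6(1) = 0.0000. This is Case 2 of the Master Theorem (c = log_b(a), equal work at all levels), giving O(log n).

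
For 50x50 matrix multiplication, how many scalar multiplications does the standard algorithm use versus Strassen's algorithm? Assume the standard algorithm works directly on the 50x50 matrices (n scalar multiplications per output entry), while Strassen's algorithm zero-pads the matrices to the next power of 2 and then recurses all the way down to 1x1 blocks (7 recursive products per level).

Matrix multiplication for 50x50 matrices:

Strassen's algorithm requires power-of-2 dimensions. Pad 50x50 to 64x64 (next power of 2).

Standard algorithm: 50^3 = 125000 multiplications
Strassen's algorithm: 7^(log2(64)) = 7^6 = 117649 multiplications
Savings: 125000 - 117649 = 7351 multiplications

Standard: 125000 multiplications (50^3). Strassen: 117649 multiplications (7^6, after padding to 64x64). Strassen reduces 8 recursive multiplications to 7 at each level.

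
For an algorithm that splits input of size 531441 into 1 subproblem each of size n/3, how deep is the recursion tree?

For divide and conquer with division factor 3:

Problem sizes at each level:
Level 0: 531441
Level 1: 177147
Level 2: 59049
Level 3: 19683
Level 4: 6561
Level 5: 2187
Level 6: 729
Level 7: 243
Level 8: 81
Level 9: 27
Level 10: 9
Level 11: 3
Level 12: 1

The root is level 0 and the size-1 base case is level 12 (the tree spans levels 0 through 12, i.e. 13 levels counting the root), so the depth is the number of divisions: log_3(531441) = 12

The recursion tree depth is log_3(531441) = 12. At each level, the problem size is divided by 3, so it takes 12 divisions to reduce to a base case of size 1. The algorithm makes 1 recursive call at each level.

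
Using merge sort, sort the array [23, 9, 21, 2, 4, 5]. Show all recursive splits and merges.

Merge sort trace:

Split: [23, 9, 21, 2, 4, 5] -> [23, 9, 21] and [2, 4, 5]
  Split: [23, 9, 21] -> [23] and [9, 21]
    Split: [9, 21] -> [9] and [21]
    Merge: [9] + [21] -> [9, 21]
  Merge: [23] + [9, 21] -> [9, 21, 23]
  Split: [2, 4, 5] -> [2] and [4, 5]
    Split: [4, 5] -> [4] and [5]
    Merge: [4] + [5] -> [4, 5]
  Merge: [2] + [4, 5] -> [2, 4, 5]
Merge: [9, 21, 23] + [2, 4, 5] -> [2, 4, 5, 9, 21, 23]

Final sorted array: [2, 4, 5, 9, 21, 23]

The merge sort proceeds by recursively splitting the array and merging sorted halves.
After all merges, the sorted array is [2, 4, 5, 9, 21, 23].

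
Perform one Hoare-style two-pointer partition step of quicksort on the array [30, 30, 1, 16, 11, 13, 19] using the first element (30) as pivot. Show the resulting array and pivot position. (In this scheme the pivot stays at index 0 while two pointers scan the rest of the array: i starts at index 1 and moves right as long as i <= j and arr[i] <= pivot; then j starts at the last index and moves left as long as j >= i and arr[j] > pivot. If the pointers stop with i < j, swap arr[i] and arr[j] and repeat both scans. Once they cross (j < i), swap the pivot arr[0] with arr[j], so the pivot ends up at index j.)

Hoare-style two-pointer partition with pivot = 30:

Initial array: [30, 30, 1, 16, 11, 13, 19]

Pointers start at i = 1, j = 6.
i ends at 7, j ends at 6: the pointers have crossed (j < i), so scanning stops.

Swap pivot arr[0] with arr[6] to place pivot at position 6: [19, 30, 1, 16, 11, 13, 30]
Pivot position: 6

After partitioning with pivot 30, the array becomes [19, 30, 1, 16, 11, 13, 30]. The pivot is placed at index 6. All elements to the left of the pivot are <= 30, and all elements to the right are > 30.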